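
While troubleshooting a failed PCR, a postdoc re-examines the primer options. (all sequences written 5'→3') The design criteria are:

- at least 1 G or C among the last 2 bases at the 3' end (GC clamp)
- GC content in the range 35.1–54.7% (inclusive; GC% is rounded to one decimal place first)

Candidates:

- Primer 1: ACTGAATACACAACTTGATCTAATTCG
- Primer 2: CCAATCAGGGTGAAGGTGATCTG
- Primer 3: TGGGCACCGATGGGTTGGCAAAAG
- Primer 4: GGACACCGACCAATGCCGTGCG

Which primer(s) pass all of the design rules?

Primer 2 only.

Primer 1 (27 nt, A=10 T=8 G=3 C=6): 3' end CG has 2 G/C ✓; GC 9/27 = 33.3%, outside 35.1–54.7% ✗ — fails.
Primer 2 (23 nt, A=6 T=5 G=8 C=4): 3' end TG has 1 G/C ✓; GC 12/23 = 52.2% ✓ — passes.
Primer 3 (24 nt, A=6 T=4 G=10 C=4): 3' end AG has 1 G/C ✓; GC 14/24 = 58.3%, outside 35.1–54.7% ✗ — fails.
Primer 4 (22 nt, A=5 T=2 G=7 C=8): 3' end CG has 2 G/C ✓; GC 15/22 = 68.2%, outside 35.1–54.7% ✗ — fails.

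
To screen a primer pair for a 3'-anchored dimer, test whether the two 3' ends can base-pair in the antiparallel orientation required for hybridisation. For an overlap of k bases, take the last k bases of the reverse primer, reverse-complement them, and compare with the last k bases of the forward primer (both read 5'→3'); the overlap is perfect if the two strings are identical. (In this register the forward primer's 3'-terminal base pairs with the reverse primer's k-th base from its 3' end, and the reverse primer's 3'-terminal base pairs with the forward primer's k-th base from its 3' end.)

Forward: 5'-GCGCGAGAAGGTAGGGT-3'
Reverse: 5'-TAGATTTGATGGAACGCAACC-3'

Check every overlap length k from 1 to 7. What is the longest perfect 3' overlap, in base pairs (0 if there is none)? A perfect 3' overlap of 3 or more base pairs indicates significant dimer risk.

Last 7 bases (5'→3') — forward …GTAGGGT, reverse …CGCAACC.
Reverse complement of the reverse primer's last 7 bases: GGTTGCG; its first k bases are the reverse complement of the reverse primer's last k bases, so a perfect k-base overlap needs the forward primer's last k bases to equal them.
Comparing (forward last k vs required): k=1: T vs G ✗; k=2: GT vs GG ✗; k=3: GGT vs GGT ✓; k=4: GGGT vs GGTT ✗; k=5: AGGGT vs GGTTG ✗; k=6: TAGGGT vs GGTTGC ✗; k=7: GTAGGGT vs GGTTGCG ✗.
Only k = 3 is perfect, so the longest perfect 3' overlap is 3.

Longest perfect overlap: 3 complementary base pairs; significant dimer risk (threshold 3).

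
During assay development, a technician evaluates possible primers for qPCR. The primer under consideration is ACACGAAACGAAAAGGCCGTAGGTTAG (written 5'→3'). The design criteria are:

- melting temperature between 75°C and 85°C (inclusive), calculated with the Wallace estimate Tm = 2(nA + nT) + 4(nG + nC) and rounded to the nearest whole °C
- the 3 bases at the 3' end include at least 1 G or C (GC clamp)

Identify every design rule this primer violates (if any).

Meets all criteria.

Base counts: A=11, T=3, G=8, C=5 (length 27).
Tm: Tm = 2·14 + 4·13 = 80°C ✓
GC clamp: 3' end TAG has 1 G/C ✓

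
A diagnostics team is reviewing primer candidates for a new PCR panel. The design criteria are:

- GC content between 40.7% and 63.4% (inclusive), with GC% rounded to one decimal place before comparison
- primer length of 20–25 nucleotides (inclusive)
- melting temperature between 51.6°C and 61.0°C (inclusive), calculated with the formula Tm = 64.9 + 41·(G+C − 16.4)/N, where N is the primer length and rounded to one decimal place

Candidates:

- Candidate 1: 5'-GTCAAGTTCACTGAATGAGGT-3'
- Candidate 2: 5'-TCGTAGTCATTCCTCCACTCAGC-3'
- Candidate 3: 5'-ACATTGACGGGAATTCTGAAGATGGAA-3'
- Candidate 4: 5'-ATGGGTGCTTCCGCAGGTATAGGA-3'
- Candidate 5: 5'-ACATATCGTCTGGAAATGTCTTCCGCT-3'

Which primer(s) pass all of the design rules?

Candidate 1 (21 nt, A=6 T=6 G=6 C=3): GC 9/21 = 42.9% ✓; length 21 ✓; Tm = 64.9 + 41·(9 − 16.4)/21 = 50.5°C, outside 51.6–61.0°C ✗ — fails.
Candidate 2 (23 nt, A=4 T=7 G=3 C=9): GC 12/23 = 52.2% ✓; length 23 ✓; Tm = 64.9 + 41·(12 − 16.4)/23 = 57.1°C ✓ — passes.
Candidate 3 (27 nt, A=10 T=6 G=8 C=3): GC 11/27 = 40.7% ✓; length 27, outside 20–25 ✗; Tm = 64.9 + 41·(11 − 16.4)/27 = 56.7°C ✓ — fails.
Candidate 4 (24 nt, A=5 T=6 G=9 C=4): GC 13/24 = 54.2% ✓; length 24 ✓; Tm = 64.9 + 41·(13 − 16.4)/24 = 59.1°C ✓ — passes.
Candidate 5 (27 nt, A=6 T=9 G=5 C=7): GC 12/27 = 44.4% ✓; length 27, outside 20–25 ✗; Tm = 64.9 + 41·(12 − 16.4)/27 = 58.2°C ✓ — fails.

Candidate 2 and Candidate 4.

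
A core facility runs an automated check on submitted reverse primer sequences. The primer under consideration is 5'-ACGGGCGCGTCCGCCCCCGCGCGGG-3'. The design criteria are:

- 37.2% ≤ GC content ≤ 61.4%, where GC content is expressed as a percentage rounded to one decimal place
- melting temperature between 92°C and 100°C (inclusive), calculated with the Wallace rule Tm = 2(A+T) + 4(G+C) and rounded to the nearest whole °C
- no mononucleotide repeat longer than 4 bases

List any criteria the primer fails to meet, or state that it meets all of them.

Fails: GC content, homopolymer run.

Base counts: A=1, T=1, G=11, C=12 (length 25).
GC content: GC 23/25 = 92.0%, outside 37.2–61.4% ✗
Tm: Tm = 2·2 + 4·23 = 96°C ✓
homopolymer run: longest run = 5, exceeds 4 ✗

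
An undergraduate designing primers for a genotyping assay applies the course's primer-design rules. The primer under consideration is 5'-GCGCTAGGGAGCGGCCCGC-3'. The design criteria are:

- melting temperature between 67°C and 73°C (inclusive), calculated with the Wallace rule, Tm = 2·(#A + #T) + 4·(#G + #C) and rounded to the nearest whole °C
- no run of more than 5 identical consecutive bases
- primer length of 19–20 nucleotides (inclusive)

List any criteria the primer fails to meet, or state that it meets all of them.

Base counts: A=2, T=1, G=9, C=7 (length 19).
Tm: Tm = 2·3 + 4·16 = 70°C ✓
homopolymer run: longest run = 3 ✓
length: length 19 ✓

Meets all criteria.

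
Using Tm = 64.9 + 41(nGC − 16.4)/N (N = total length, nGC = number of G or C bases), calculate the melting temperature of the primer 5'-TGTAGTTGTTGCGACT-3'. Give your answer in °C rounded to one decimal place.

40.8°C

Base counts: A=2, T=7, G=5, C=2; G+C = 7, N = 16.
Tm = 64.9 + 41·(7 − 16.4)/16 = 64.9 + -385.40/16 = 40.8°C.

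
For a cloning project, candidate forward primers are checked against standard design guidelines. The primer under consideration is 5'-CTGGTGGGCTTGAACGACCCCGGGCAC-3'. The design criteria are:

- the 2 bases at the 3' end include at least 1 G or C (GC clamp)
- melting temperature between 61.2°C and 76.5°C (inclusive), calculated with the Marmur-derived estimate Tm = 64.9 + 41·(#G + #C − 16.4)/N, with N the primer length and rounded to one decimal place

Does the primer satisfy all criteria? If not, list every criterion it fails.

Base counts: A=4, T=4, G=10, C=9 (length 27).
GC clamp: 3' end AC has 1 G/C ✓
Tm: Tm = 64.9 + 41·(19 − 16.4)/27 = 68.8°C ✓

Meets all criteria.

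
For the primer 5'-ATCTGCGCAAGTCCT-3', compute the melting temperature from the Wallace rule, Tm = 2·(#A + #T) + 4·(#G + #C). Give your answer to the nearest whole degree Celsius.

Base counts: A=3, T=4, G=3, C=5 (length 15).
Tm = 2·(3+4) + 4·(3+5) = 2·7 + 4·8 = 14 + 32 = 46°C.

46°C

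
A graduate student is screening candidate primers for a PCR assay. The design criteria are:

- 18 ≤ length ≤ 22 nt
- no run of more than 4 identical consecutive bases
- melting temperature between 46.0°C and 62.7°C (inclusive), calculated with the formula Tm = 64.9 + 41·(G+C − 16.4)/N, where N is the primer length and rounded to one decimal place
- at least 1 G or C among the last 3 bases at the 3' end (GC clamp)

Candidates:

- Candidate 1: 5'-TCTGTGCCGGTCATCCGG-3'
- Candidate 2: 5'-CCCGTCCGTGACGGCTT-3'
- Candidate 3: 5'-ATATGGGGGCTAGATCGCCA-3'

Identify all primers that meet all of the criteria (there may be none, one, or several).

Candidate 1 only.

Candidate 1 (18 nt, A=1 T=5 G=6 C=6): length 18 ✓; longest run = 2 ✓; Tm = 64.9 + 41·(12 − 16.4)/18 = 54.9°C ✓; 3' end CGG has 3 G/C ✓ — passes.
Candidate 2 (17 nt, A=1 T=4 G=5 C=7): length 17, outside 18–22 ✗; longest run = 3 ✓; Tm = 64.9 + 41·(12 − 16.4)/17 = 54.3°C ✓; 3' end CTT has 1 G/C ✓ — fails.
Candidate 3 (20 nt, A=5 T=4 G=7 C=4): length 20 ✓; longest run = 5, exceeds 4 ✗; Tm = 64.9 + 41·(11 − 16.4)/20 = 53.8°C ✓; 3' end CCA has 2 G/C ✓ — fails.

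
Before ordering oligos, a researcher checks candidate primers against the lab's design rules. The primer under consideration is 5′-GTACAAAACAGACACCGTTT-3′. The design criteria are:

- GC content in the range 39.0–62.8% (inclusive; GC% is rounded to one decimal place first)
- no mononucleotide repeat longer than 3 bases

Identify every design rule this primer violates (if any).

Base counts: A=8, T=4, G=3, C=5 (length 20).
GC content: GC 8/20 = 40.0% ✓
homopolymer run: longest run = 4, exceeds 3 ✗

Fails: homopolymer run.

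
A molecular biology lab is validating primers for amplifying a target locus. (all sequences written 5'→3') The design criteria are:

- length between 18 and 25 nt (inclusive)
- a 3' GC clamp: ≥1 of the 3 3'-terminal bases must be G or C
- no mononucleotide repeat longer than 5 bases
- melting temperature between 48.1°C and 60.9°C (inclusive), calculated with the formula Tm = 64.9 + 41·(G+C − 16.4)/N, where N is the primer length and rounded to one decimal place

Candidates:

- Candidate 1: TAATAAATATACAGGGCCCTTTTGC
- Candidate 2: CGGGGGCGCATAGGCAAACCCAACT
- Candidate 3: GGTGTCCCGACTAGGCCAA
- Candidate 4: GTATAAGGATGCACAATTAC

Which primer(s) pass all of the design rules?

Candidate 1 (25 nt, A=8 T=8 G=4 C=5): length 25 ✓; 3' end TGC has 2 G/C ✓; longest run = 4 ✓; Tm = 64.9 + 41·(9 − 16.4)/25 = 52.8°C ✓ — passes.
Candidate 2 (25 nt, A=7 T=2 G=8 C=8): length 25 ✓; 3' end ACT has 1 G/C ✓; longest run = 5 ✓; Tm = 64.9 + 41·(16 − 16.4)/25 = 64.2°C, outside 48.1–60.9°C ✗ — fails.
Candidate 3 (19 nt, A=4 T=3 G=6 C=6): length 19 ✓; 3' end CAA has 1 G/C ✓; longest run = 3 ✓; Tm = 64.9 + 41·(12 − 16.4)/19 = 55.4°C ✓ — passes.
Candidate 4 (20 nt, A=8 T=5 G=4 C=3): length 20 ✓; 3' end TAC has 1 G/C ✓; longest run = 2 ✓; Tm = 64.9 + 41·(7 − 16.4)/20 = 45.6°C, outside 48.1–60.9°C ✗ — fails.

Candidate 1 and Candidate 3.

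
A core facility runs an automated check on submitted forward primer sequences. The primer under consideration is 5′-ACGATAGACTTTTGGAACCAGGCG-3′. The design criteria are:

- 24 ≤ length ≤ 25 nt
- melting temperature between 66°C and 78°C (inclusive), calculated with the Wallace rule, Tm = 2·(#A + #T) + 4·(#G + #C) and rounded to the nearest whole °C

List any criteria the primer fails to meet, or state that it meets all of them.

Meets all criteria.

Base counts: A=7, T=5, G=7, C=5 (length 24).
length: length 24 ✓
Tm: Tm = 2·12 + 4·12 = 72°C ✓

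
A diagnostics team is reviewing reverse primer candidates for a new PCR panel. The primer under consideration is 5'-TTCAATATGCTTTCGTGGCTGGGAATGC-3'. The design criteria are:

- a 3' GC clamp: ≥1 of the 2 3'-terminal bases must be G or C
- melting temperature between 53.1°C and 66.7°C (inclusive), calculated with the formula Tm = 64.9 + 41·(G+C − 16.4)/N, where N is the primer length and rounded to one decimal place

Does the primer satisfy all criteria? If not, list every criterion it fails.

Base counts: A=5, T=10, G=8, C=5 (length 28).
GC clamp: 3' end GC has 2 G/C ✓
Tm: Tm = 64.9 + 41·(13 − 16.4)/28 = 59.9°C ✓

Meets all criteria.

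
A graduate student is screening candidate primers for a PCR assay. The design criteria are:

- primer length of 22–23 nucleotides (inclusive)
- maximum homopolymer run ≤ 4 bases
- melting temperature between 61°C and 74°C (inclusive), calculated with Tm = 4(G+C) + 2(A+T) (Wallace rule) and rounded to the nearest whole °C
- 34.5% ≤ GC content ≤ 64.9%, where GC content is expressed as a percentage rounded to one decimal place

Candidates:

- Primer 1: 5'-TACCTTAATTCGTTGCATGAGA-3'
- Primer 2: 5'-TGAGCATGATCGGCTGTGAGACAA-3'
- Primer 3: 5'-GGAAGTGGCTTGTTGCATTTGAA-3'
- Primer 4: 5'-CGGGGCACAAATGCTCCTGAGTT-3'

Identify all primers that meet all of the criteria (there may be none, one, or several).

Primer 3 and Primer 4.

Primer 1 (22 nt, A=6 T=8 G=4 C=4): length 22 ✓; longest run = 2 ✓; Tm = 2·14 + 4·8 = 60°C, outside 61–74°C ✗; GC 8/22 = 36.4% ✓ — fails.
Primer 2 (24 nt, A=7 T=5 G=8 C=4): length 24, outside 22–23 ✗; longest run = 2 ✓; Tm = 2·12 + 4·12 = 72°C ✓; GC 12/24 = 50.0% ✓ — fails.
Primer 3 (23 nt, A=5 T=8 G=8 C=2): length 23 ✓; longest run = 3 ✓; Tm = 2·13 + 4·10 = 66°C ✓; GC 10/23 = 43.5% ✓ — passes.
Primer 4 (23 nt, A=5 T=5 G=7 C=6): length 23 ✓; longest run = 4 ✓; Tm = 2·10 + 4·13 = 72°C ✓; GC 13/23 = 56.5% ✓ — passes.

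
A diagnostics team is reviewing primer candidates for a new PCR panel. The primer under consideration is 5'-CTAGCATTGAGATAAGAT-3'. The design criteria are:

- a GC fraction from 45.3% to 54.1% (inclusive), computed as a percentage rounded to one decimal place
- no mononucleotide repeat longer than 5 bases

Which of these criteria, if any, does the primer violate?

Base counts: A=7, T=5, G=4, C=2 (length 18).
GC content: GC 6/18 = 33.3%, outside 45.3–54.1% ✗
homopolymer run: longest run = 2 ✓

Fails: GC content.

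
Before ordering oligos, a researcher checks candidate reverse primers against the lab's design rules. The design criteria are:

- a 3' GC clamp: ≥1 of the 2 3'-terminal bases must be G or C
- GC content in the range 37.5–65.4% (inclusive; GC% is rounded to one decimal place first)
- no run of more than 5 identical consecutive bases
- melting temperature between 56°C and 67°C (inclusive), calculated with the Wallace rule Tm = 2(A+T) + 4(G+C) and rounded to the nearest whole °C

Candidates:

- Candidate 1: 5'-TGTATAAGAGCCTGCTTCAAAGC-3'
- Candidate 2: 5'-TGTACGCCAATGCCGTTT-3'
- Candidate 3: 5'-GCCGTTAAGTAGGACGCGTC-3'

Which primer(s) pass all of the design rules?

Candidate 1 (23 nt, A=7 T=6 G=5 C=5): 3' end GC has 2 G/C ✓; GC 10/23 = 43.5% ✓; longest run = 3 ✓; Tm = 2·13 + 4·10 = 66°C ✓ — passes.
Candidate 2 (18 nt, A=3 T=6 G=4 C=5): 3' end TT has 0 G/C, need ≥1 ✗; GC 9/18 = 50.0% ✓; longest run = 3 ✓; Tm = 2·9 + 4·9 = 54°C, outside 56–67°C ✗ — fails.
Candidate 3 (20 nt, A=4 T=4 G=7 C=5): 3' end TC has 1 G/C ✓; GC 12/20 = 60.0% ✓; longest run = 2 ✓; Tm = 2·8 + 4·12 = 64°C ✓ — passes.

Candidate 1 and Candidate 3.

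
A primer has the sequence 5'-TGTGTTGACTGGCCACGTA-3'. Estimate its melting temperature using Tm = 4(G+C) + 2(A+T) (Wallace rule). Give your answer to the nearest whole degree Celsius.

Base counts: A=3, T=6, G=6, C=4 (length 19).
Tm = 2·(3+6) + 4·(6+4) = 2·9 + 4·10 = 18 + 40 = 58°C.

58°C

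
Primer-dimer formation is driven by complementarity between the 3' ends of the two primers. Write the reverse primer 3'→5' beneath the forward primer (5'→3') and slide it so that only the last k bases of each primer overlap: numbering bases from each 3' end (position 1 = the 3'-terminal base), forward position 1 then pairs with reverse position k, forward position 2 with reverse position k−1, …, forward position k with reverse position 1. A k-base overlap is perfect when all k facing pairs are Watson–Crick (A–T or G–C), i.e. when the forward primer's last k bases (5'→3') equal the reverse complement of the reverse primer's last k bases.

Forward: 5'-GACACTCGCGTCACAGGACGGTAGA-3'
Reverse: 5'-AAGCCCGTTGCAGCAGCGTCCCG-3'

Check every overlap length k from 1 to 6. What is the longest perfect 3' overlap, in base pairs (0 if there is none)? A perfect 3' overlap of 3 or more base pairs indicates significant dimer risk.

Longest perfect overlap: 0 complementary base pairs; below the dimer-risk threshold (threshold 3).

Last 6 bases (5'→3') — forward …GGTAGA, reverse …GTCCCG.
Reverse complement of the reverse primer's last 6 bases: CGGGAC; its first k bases are the reverse complement of the reverse primer's last k bases, so a perfect k-base overlap needs the forward primer's last k bases to equal them.
Comparing (forward last k vs required): k=1: A vs C ✗; k=2: GA vs CG ✗; k=3: AGA vs CGG ✗; k=4: TAGA vs CGGG ✗; k=5: GTAGA vs CGGGA ✗; k=6: GGTAGA vs CGGGAC ✗.
No overlap length from 1 to 6 is perfect, so the longest perfect 3' overlap is 0.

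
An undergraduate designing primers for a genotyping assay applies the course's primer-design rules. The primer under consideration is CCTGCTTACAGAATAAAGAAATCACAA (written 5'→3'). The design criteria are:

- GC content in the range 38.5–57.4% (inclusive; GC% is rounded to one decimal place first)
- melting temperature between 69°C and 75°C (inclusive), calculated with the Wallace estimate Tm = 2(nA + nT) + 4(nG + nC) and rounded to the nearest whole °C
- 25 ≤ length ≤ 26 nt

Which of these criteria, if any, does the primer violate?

Fails: GC content, length.

Base counts: A=13, T=5, G=3, C=6 (length 27).
GC content: GC 9/27 = 33.3%, outside 38.5–57.4% ✗
Tm: Tm = 2·18 + 4·9 = 72°C ✓
length: length 27, outside 25–26 ✗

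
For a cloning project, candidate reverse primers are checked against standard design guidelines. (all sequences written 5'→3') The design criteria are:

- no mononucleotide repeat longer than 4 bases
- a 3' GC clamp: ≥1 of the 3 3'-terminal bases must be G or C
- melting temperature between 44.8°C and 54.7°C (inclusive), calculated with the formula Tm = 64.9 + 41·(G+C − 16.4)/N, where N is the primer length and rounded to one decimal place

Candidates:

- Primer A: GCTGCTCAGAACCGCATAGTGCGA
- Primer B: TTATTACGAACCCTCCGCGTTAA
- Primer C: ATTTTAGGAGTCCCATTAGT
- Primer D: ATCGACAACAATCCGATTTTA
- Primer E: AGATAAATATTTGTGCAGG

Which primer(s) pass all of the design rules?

Primer A (24 nt, A=6 T=4 G=7 C=7): longest run = 2 ✓; 3' end CGA has 2 G/C ✓; Tm = 64.9 + 41·(14 − 16.4)/24 = 60.8°C, outside 44.8–54.7°C ✗ — fails.
Primer B (23 nt, A=6 T=7 G=3 C=7): longest run = 3 ✓; 3' end TAA has 0 G/C, need ≥1 ✗; Tm = 64.9 + 41·(10 − 16.4)/23 = 53.5°C ✓ — fails.
Primer C (20 nt, A=5 T=8 G=4 C=3): longest run = 4 ✓; 3' end AGT has 1 G/C ✓; Tm = 64.9 + 41·(7 − 16.4)/20 = 45.6°C ✓ — passes.
Primer D (21 nt, A=8 T=6 G=2 C=5): longest run = 4 ✓; 3' end TTA has 0 G/C, need ≥1 ✗; Tm = 64.9 + 41·(7 − 16.4)/21 = 46.5°C ✓ — fails.
Primer E (19 nt, A=7 T=6 G=5 C=1): longest run = 3 ✓; 3' end AGG has 2 G/C ✓; Tm = 64.9 + 41·(6 − 16.4)/19 = 42.5°C, outside 44.8–54.7°C ✗ — fails.

Primer C only.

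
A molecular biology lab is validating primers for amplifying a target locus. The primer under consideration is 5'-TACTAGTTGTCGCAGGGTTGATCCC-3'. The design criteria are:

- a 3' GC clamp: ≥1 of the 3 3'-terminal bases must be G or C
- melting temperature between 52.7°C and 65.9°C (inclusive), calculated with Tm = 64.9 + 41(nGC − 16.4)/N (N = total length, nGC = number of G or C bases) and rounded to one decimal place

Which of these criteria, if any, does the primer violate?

Meets all criteria.

Base counts: A=4, T=8, G=7, C=6 (length 25).
GC clamp: 3' end CCC has 3 G/C ✓
Tm: Tm = 64.9 + 41·(13 − 16.4)/25 = 59.3°C ✓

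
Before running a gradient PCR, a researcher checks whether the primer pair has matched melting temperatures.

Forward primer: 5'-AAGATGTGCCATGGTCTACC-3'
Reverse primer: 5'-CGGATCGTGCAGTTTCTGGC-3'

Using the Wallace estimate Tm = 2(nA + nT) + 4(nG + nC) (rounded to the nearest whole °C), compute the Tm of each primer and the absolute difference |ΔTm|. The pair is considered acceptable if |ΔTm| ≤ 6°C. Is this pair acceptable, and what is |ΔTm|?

|ΔTm| = 4°C; the pair is acceptable.

Forward: A=5 T=5 G=5 C=5 → Tm = 2·10 + 4·10 = 60°C.
Reverse: A=2 T=6 G=7 C=5 → Tm = 2·8 + 4·12 = 64°C.
|ΔTm| = |60 − 64| = 4°C, ≤ 6°C.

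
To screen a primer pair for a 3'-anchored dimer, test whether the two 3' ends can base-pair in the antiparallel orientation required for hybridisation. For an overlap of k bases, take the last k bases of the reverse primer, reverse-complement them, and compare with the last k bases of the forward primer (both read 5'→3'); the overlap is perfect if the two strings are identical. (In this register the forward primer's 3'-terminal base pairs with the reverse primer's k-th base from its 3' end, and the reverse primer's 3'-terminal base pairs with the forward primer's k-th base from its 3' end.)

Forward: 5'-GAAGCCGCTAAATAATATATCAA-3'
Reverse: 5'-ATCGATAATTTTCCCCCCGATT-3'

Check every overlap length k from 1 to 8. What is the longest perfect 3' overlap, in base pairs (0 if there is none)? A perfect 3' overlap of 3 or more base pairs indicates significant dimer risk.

Last 8 bases (5'→3') — forward …TATATCAA, reverse …CCCCGATT.
Reverse complement of the reverse primer's last 8 bases: AATCGGGG; its first k bases are the reverse complement of the reverse primer's last k bases, so a perfect k-base overlap needs the forward primer's last k bases to equal them.
Comparing (forward last k vs required): k=1: A vs A ✓; k=2: AA vs AA ✓; k=3: CAA vs AAT ✗; k=4: TCAA vs AATC ✗; k=5: ATCAA vs AATCG ✗; k=6: TATCAA vs AATCGG ✗; k=7: ATATCAA vs AATCGGG ✗; k=8: TATATCAA vs AATCGGGG ✗.
Perfect overlaps at k = 1, 2; the largest is 2.

Longest perfect overlap: 2 complementary base pairs; below the dimer-risk threshold (threshold 3).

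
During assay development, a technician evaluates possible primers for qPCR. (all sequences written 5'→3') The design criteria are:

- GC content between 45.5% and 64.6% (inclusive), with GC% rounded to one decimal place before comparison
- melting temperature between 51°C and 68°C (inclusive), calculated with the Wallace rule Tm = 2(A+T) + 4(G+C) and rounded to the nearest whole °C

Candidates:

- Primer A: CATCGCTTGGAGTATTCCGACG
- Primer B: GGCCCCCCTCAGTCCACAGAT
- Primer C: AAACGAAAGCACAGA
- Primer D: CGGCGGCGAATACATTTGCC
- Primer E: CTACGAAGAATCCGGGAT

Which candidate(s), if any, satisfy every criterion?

Primer A, Primer D and Primer E.

Primer A (22 nt, A=4 T=6 G=6 C=6): GC 12/22 = 54.5% ✓; Tm = 2·10 + 4·12 = 68°C ✓ — passes.
Primer B (21 nt, A=4 T=3 G=4 C=10): GC 14/21 = 66.7%, outside 45.5–64.6% ✗; Tm = 2·7 + 4·14 = 70°C, outside 51–68°C ✗ — fails.
Primer C (15 nt, A=9 T=0 G=3 C=3): GC 6/15 = 40.0%, outside 45.5–64.6% ✗; Tm = 2·9 + 4·6 = 42°C, outside 51–68°C ✗ — fails.
Primer D (20 nt, A=4 T=4 G=6 C=6): GC 12/20 = 60.0% ✓; Tm = 2·8 + 4·12 = 64°C ✓ — passes.
Primer E (18 nt, A=6 T=3 G=5 C=4): GC 9/18 = 50.0% ✓; Tm = 2·9 + 4·9 = 54°C ✓ — passes.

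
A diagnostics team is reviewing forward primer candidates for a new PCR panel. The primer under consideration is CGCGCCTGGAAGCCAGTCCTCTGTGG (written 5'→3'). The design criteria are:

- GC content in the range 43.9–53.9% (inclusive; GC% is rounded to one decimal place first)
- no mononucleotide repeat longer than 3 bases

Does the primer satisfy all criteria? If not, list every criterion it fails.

Fails: GC content.

Base counts: A=3, T=5, G=9, C=9 (length 26).
GC content: GC 18/26 = 69.2%, outside 43.9–53.9% ✗
homopolymer run: longest run = 2 ✓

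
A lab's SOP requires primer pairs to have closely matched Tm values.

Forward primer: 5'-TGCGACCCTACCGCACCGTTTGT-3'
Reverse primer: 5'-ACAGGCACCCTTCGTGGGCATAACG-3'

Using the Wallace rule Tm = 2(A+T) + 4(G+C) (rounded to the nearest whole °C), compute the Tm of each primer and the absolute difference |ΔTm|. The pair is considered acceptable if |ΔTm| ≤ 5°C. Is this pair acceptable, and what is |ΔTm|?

|ΔTm| = 6°C; the pair is not acceptable.

Forward: A=3 T=6 G=5 C=9 → Tm = 2·9 + 4·14 = 74°C.
Reverse: A=6 T=4 G=7 C=8 → Tm = 2·10 + 4·15 = 80°C.
|ΔTm| = |74 − 80| = 6°C, > 5°C.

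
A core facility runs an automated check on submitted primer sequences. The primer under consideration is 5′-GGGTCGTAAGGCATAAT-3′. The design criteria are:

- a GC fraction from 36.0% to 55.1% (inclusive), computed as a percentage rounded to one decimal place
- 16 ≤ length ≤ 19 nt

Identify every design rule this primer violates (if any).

Meets all criteria.

Base counts: A=5, T=4, G=6, C=2 (length 17).
GC content: GC 8/17 = 47.1% ✓
length: length 17 ✓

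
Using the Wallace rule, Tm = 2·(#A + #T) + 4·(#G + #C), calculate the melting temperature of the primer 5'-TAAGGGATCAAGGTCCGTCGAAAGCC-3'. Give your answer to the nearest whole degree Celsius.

80°C

Base counts: A=8, T=4, G=8, C=6 (length 26).
Tm = 2·(8+4) + 4·(8+6) = 2·12 + 4·14 = 24 + 56 = 80°C.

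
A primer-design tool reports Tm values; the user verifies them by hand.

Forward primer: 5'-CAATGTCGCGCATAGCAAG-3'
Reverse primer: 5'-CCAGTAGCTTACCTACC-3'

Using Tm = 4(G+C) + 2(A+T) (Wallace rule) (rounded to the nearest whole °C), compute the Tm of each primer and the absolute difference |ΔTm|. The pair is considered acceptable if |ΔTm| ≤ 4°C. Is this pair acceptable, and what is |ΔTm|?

|ΔTm| = 6°C; the pair is not acceptable.

Forward: A=6 T=3 G=5 C=5 → Tm = 2·9 + 4·10 = 58°C.
Reverse: A=4 T=4 G=2 C=7 → Tm = 2·8 + 4·9 = 52°C.
|ΔTm| = |58 − 52| = 6°C, > 4°C.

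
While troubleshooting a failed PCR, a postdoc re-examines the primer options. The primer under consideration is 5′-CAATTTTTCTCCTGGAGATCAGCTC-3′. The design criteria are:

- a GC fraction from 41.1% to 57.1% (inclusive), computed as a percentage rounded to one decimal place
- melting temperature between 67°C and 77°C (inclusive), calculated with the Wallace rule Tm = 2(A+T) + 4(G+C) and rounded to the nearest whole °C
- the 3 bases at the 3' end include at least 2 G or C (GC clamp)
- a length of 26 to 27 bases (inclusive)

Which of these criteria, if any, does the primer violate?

Fails: length.

Base counts: A=5, T=9, G=4, C=7 (length 25).
GC content: GC 11/25 = 44.0% ✓
Tm: Tm = 2·14 + 4·11 = 72°C ✓
GC clamp: 3' end CTC has 2 G/C ✓
length: length 25, outside 26–27 ✗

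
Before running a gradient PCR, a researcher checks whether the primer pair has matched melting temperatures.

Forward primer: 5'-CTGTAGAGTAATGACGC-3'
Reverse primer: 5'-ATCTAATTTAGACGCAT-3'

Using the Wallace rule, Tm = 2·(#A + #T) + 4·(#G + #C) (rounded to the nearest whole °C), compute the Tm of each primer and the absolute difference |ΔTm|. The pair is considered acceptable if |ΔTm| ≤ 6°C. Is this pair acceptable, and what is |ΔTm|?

Forward: A=5 T=4 G=5 C=3 → Tm = 2·9 + 4·8 = 50°C.
Reverse: A=6 T=6 G=2 C=3 → Tm = 2·12 + 4·5 = 44°C.
|ΔTm| = |50 − 44| = 6°C, ≤ 6°C.

|ΔTm| = 6°C; the pair is acceptable.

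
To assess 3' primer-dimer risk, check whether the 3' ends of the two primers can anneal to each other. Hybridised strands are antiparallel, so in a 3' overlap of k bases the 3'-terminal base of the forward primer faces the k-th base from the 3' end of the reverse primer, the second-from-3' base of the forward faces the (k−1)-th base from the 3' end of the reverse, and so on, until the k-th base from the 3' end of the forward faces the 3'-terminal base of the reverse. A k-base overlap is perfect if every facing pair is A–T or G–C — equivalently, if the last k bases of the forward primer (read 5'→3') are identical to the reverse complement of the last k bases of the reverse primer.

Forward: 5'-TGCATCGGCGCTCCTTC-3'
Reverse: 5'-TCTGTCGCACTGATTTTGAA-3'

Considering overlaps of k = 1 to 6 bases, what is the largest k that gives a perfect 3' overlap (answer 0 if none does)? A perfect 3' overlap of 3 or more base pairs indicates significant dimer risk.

Longest perfect overlap: 3 complementary base pairs; significant dimer risk (threshold 3).

Last 6 bases (5'→3') — forward …TCCTTC, reverse …TTTGAA.
Reverse complement of the reverse primer's last 6 bases: TTCAAA; its first k bases are the reverse complement of the reverse primer's last k bases, so a perfect k-base overlap needs the forward primer's last k bases to equal them.
Comparing (forward last k vs required): k=1: C vs T ✗; k=2: TC vs TT ✗; k=3: TTC vs TTC ✓; k=4: CTTC vs TTCA ✗; k=5: CCTTC vs TTCAA ✗; k=6: TCCTTC vs TTCAAA ✗.
Only k = 3 is perfect, so the longest perfect 3' overlap is 3.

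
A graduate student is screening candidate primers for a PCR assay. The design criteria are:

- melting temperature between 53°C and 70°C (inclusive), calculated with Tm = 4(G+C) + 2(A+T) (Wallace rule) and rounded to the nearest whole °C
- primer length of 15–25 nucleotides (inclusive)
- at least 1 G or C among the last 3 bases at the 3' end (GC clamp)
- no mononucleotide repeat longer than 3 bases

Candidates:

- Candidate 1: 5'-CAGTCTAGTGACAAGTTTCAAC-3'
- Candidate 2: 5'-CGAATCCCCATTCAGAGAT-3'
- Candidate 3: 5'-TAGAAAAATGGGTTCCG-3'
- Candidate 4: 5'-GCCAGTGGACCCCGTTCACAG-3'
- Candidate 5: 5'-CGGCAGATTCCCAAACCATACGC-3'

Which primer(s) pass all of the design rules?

Candidate 1 only.

Candidate 1 (22 nt, A=7 T=6 G=4 C=5): Tm = 2·13 + 4·9 = 62°C ✓; length 22 ✓; 3' end AAC has 1 G/C ✓; longest run = 3 ✓ — passes.
Candidate 2 (19 nt, A=6 T=4 G=3 C=6): Tm = 2·10 + 4·9 = 56°C ✓; length 19 ✓; 3' end GAT has 1 G/C ✓; longest run = 4, exceeds 3 ✗ — fails.
Candidate 3 (17 nt, A=6 T=4 G=5 C=2): Tm = 2·10 + 4·7 = 48°C, outside 53–70°C ✗; length 17 ✓; 3' end CCG has 3 G/C ✓; longest run = 5, exceeds 3 ✗ — fails.
Candidate 4 (21 nt, A=4 T=3 G=6 C=8): Tm = 2·7 + 4·14 = 70°C ✓; length 21 ✓; 3' end CAG has 2 G/C ✓; longest run = 4, exceeds 3 ✗ — fails.
Candidate 5 (23 nt, A=7 T=3 G=4 C=9): Tm = 2·10 + 4·13 = 72°C, outside 53–70°C ✗; length 23 ✓; 3' end CGC has 3 G/C ✓; longest run = 3 ✓ — fails.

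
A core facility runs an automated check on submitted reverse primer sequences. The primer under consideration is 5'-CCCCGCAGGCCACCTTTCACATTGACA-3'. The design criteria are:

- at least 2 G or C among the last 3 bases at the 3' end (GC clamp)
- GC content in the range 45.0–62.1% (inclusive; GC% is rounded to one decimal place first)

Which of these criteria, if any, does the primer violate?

Fails: GC clamp.

Base counts: A=6, T=5, G=4, C=12 (length 27).
GC clamp: 3' end ACA has 1 G/C, need ≥2 ✗
GC content: GC 16/27 = 59.3% ✓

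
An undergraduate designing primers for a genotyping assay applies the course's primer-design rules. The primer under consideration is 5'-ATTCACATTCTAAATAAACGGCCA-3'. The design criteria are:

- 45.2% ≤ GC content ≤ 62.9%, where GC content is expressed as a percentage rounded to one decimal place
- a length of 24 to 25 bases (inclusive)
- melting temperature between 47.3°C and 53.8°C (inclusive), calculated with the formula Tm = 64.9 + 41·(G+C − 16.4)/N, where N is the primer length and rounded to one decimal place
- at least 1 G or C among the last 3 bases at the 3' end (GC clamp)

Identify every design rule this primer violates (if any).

Base counts: A=10, T=6, G=2, C=6 (length 24).
GC content: GC 8/24 = 33.3%, outside 45.2–62.9% ✗
length: length 24 ✓
Tm: Tm = 64.9 + 41·(8 − 16.4)/24 = 50.6°C ✓
GC clamp: 3' end CCA has 2 G/C ✓

Fails: GC content.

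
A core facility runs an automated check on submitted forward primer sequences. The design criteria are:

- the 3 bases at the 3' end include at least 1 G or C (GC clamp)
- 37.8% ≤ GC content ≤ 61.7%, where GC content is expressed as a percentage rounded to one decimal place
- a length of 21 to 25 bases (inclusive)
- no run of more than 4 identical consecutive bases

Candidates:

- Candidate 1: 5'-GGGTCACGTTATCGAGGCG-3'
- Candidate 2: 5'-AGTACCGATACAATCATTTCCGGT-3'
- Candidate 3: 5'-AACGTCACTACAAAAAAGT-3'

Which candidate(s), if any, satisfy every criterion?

Candidate 2 only.

Candidate 1 (19 nt, A=3 T=4 G=8 C=4): 3' end GCG has 3 G/C ✓; GC 12/19 = 63.2%, outside 37.8–61.7% ✗; length 19, outside 21–25 ✗; longest run = 3 ✓ — fails.
Candidate 2 (24 nt, A=7 T=7 G=4 C=6): 3' end GGT has 2 G/C ✓; GC 10/24 = 41.7% ✓; length 24 ✓; longest run = 3 ✓ — passes.
Candidate 3 (19 nt, A=10 T=3 G=2 C=4): 3' end AGT has 1 G/C ✓; GC 6/19 = 31.6%, outside 37.8–61.7% ✗; length 19, outside 21–25 ✗; longest run = 6, exceeds 4 ✗ — fails.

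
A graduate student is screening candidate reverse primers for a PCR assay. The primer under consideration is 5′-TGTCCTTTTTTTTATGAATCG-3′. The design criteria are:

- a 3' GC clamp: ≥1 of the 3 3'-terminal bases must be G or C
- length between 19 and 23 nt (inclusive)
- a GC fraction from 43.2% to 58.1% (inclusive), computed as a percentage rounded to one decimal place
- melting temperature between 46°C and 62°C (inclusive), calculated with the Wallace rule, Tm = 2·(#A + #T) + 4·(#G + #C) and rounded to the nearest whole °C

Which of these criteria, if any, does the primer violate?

Base counts: A=3, T=12, G=3, C=3 (length 21).
GC clamp: 3' end TCG has 2 G/C ✓
length: length 21 ✓
GC content: GC 6/21 = 28.6%, outside 43.2–58.1% ✗
Tm: Tm = 2·15 + 4·6 = 54°C ✓

Fails: GC content.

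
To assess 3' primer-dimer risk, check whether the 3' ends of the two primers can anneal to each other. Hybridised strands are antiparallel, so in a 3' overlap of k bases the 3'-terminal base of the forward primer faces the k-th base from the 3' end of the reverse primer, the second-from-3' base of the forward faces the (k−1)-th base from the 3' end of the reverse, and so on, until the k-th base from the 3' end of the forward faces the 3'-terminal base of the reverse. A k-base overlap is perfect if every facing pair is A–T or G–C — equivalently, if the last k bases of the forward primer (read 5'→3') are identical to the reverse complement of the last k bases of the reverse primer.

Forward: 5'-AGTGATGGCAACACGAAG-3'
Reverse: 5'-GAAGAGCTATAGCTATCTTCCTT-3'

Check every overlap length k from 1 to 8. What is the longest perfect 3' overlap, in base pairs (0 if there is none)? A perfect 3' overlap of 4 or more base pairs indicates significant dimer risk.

Last 8 bases (5'→3') — forward …ACACGAAG, reverse …TCTTCCTT.
Reverse complement of the reverse primer's last 8 bases: AAGGAAGA; its first k bases are the reverse complement of the reverse primer's last k bases, so a perfect k-base overlap needs the forward primer's last k bases to equal them.
Comparing (forward last k vs required): k=1: G vs A ✗; k=2: AG vs AA ✗; k=3: AAG vs AAG ✓; k=4: GAAG vs AAGG ✗; k=5: CGAAG vs AAGGA ✗; k=6: ACGAAG vs AAGGAA ✗; k=7: CACGAAG vs AAGGAAG ✗; k=8: ACACGAAG vs AAGGAAGA ✗.
Only k = 3 is perfect, so the longest perfect 3' overlap is 3.

Longest perfect overlap: 3 complementary base pairs; below the dimer-risk threshold (threshold 4).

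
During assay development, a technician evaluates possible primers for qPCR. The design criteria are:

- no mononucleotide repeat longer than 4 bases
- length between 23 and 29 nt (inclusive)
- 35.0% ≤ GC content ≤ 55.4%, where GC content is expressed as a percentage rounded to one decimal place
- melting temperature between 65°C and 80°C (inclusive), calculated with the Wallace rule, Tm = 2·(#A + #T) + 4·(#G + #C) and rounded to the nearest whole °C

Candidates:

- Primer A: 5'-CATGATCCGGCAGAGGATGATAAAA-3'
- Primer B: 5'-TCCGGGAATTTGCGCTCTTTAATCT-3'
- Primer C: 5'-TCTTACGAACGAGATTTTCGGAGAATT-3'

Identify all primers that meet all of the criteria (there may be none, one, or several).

Primer A (25 nt, A=10 T=4 G=7 C=4): longest run = 4 ✓; length 25 ✓; GC 11/25 = 44.0% ✓; Tm = 2·14 + 4·11 = 72°C ✓ — passes.
Primer B (25 nt, A=4 T=10 G=5 C=6): longest run = 3 ✓; length 25 ✓; GC 11/25 = 44.0% ✓; Tm = 2·14 + 4·11 = 72°C ✓ — passes.
Primer C (27 nt, A=8 T=9 G=6 C=4): longest run = 4 ✓; length 27 ✓; GC 10/27 = 37.0% ✓; Tm = 2·17 + 4·10 = 74°C ✓ — passes.

Primer A, Primer B and Primer C.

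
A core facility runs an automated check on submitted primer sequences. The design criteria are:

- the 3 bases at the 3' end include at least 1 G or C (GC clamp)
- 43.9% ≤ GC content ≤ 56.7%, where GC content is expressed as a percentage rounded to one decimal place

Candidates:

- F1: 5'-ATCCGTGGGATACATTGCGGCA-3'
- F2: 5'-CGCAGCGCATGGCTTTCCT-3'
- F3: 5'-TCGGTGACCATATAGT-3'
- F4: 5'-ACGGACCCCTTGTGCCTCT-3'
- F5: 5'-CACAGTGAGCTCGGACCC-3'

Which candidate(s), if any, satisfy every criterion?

F1 (22 nt, A=5 T=5 G=7 C=5): 3' end GCA has 2 G/C ✓; GC 12/22 = 54.5% ✓ — passes.
F2 (19 nt, A=2 T=5 G=5 C=7): 3' end CCT has 2 G/C ✓; GC 12/19 = 63.2%, outside 43.9–56.7% ✗ — fails.
F3 (16 nt, A=4 T=5 G=4 C=3): 3' end AGT has 1 G/C ✓; GC 7/16 = 43.8%, outside 43.9–56.7% ✗ — fails.
F4 (19 nt, A=2 T=5 G=4 C=8): 3' end TCT has 1 G/C ✓; GC 12/19 = 63.2%, outside 43.9–56.7% ✗ — fails.
F5 (18 nt, A=4 T=2 G=5 C=7): 3' end CCC has 3 G/C ✓; GC 12/18 = 66.7%, outside 43.9–56.7% ✗ — fails.

F1 only.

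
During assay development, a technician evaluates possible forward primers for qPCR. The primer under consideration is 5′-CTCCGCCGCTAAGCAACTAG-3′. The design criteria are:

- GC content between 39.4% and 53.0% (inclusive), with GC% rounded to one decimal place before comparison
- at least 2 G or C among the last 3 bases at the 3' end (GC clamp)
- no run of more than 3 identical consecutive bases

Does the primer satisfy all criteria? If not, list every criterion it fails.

Fails: GC content, GC clamp.

Base counts: A=5, T=3, G=4, C=8 (length 20).
GC content: GC 12/20 = 60.0%, outside 39.4–53.0% ✗
GC clamp: 3' end TAG has 1 G/C, need ≥2 ✗
homopolymer run: longest run = 2 ✓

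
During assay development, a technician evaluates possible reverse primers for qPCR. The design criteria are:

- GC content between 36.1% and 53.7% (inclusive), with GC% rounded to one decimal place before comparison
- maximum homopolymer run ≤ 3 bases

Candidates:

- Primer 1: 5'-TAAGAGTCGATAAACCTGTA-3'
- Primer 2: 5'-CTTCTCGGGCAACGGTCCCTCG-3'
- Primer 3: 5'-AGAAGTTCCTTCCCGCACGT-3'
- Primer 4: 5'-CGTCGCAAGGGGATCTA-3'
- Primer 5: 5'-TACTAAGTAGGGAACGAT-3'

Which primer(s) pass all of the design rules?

Primer 5 only.

Primer 1 (20 nt, A=8 T=5 G=4 C=3): GC 7/20 = 35.0%, outside 36.1–53.7% ✗; longest run = 3 ✓ — fails.
Primer 2 (22 nt, A=2 T=5 G=6 C=9): GC 15/22 = 68.2%, outside 36.1–53.7% ✗; longest run = 3 ✓ — fails.
Primer 3 (20 nt, A=4 T=5 G=4 C=7): GC 11/20 = 55.0%, outside 36.1–53.7% ✗; longest run = 3 ✓ — fails.
Primer 4 (17 nt, A=4 T=3 G=6 C=4): GC 10/17 = 58.8%, outside 36.1–53.7% ✗; longest run = 4, exceeds 3 ✗ — fails.
Primer 5 (18 nt, A=7 T=4 G=5 C=2): GC 7/18 = 38.9% ✓; longest run = 3 ✓ — passes.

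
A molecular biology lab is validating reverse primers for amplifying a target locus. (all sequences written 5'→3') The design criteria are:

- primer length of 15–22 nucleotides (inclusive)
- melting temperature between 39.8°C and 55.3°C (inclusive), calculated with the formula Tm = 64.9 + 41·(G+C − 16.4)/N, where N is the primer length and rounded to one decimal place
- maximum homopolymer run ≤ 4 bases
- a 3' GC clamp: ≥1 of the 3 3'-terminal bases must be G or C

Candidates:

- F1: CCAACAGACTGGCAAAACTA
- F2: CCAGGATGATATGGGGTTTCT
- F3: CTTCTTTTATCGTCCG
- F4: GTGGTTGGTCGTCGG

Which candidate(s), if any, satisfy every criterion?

F1 (20 nt, A=9 T=2 G=3 C=6): length 20 ✓; Tm = 64.9 + 41·(9 − 16.4)/20 = 49.7°C ✓; longest run = 4 ✓; 3' end CTA has 1 G/C ✓ — passes.
F2 (21 nt, A=4 T=7 G=7 C=3): length 21 ✓; Tm = 64.9 + 41·(10 − 16.4)/21 = 52.4°C ✓; longest run = 4 ✓; 3' end TCT has 1 G/C ✓ — passes.
F3 (16 nt, A=1 T=8 G=2 C=5): length 16 ✓; Tm = 64.9 + 41·(7 − 16.4)/16 = 40.8°C ✓; longest run = 4 ✓; 3' end CCG has 3 G/C ✓ — passes.
F4 (15 nt, A=0 T=5 G=8 C=2): length 15 ✓; Tm = 64.9 + 41·(10 − 16.4)/15 = 47.4°C ✓; longest run = 2 ✓; 3' end CGG has 3 G/C ✓ — passes.

F1, F2, F3 and F4.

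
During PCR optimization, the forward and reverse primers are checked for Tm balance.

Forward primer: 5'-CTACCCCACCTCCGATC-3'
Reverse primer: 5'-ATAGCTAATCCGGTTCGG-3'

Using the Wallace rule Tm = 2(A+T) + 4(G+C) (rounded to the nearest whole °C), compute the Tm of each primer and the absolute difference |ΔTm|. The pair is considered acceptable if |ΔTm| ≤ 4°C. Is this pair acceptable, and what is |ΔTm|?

Forward: A=3 T=3 G=1 C=10 → Tm = 2·6 + 4·11 = 56°C.
Reverse: A=4 T=5 G=5 C=4 → Tm = 2·9 + 4·9 = 54°C.
|ΔTm| = |56 − 54| = 2°C, ≤ 4°C.

|ΔTm| = 2°C; the pair is acceptable.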